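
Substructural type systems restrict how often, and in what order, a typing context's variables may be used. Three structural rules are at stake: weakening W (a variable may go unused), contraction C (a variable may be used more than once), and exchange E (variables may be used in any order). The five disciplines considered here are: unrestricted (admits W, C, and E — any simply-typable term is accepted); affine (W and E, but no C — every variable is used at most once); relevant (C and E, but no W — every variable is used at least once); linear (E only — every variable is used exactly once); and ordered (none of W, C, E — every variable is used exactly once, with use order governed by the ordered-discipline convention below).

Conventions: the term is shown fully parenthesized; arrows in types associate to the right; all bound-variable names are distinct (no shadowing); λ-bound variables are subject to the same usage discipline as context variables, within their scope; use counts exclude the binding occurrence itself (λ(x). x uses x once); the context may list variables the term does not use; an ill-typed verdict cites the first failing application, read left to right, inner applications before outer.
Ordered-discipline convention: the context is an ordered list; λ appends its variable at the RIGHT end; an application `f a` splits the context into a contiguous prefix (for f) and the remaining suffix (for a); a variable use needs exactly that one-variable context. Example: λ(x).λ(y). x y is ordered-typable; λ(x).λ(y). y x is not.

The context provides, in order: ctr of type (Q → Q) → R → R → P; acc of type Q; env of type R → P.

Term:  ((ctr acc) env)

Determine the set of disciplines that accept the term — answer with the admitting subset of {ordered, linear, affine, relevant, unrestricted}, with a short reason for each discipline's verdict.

admitting disciplines: none
counts: ctr=1; acc=1; env=1
order of uses: ctr, acc, env
typing: ill-typed: argument of type Q where Q → Q is required
ordered: ✗, not simply typable
linear: ✗, fails simple typing
affine: ✗, a type mismatch blocks all five
relevant: ✗, the type mismatch rejects it
unrestricted: ✗, not simply typable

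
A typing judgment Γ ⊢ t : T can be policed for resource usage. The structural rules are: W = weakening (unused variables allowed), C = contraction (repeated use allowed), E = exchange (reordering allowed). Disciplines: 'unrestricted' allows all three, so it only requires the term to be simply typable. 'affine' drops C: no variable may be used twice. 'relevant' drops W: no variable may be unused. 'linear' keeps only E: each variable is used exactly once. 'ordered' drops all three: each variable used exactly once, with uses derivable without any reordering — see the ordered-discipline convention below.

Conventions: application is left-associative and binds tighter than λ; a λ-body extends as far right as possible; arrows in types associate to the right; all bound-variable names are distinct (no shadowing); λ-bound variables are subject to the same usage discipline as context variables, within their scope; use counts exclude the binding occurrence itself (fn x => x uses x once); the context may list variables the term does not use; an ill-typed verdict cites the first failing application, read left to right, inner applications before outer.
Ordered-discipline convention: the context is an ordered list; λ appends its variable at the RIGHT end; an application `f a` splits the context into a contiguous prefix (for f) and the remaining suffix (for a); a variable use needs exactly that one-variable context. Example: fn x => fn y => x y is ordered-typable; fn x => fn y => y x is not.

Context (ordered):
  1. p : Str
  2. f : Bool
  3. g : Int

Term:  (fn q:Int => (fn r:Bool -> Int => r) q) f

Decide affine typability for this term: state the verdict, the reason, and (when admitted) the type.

no — a type mismatch blocks all five
usage: p=0; f=1; g=0; q (bound)=1; r (bound)=1
left-to-right use order: r, q, f
typing: ill-typed: a function awaiting Bool -> Int gets Int
all disciplines: ordered ✗ | linear ✗ | affine ✗ | relevant ✗ | unrestricted ✗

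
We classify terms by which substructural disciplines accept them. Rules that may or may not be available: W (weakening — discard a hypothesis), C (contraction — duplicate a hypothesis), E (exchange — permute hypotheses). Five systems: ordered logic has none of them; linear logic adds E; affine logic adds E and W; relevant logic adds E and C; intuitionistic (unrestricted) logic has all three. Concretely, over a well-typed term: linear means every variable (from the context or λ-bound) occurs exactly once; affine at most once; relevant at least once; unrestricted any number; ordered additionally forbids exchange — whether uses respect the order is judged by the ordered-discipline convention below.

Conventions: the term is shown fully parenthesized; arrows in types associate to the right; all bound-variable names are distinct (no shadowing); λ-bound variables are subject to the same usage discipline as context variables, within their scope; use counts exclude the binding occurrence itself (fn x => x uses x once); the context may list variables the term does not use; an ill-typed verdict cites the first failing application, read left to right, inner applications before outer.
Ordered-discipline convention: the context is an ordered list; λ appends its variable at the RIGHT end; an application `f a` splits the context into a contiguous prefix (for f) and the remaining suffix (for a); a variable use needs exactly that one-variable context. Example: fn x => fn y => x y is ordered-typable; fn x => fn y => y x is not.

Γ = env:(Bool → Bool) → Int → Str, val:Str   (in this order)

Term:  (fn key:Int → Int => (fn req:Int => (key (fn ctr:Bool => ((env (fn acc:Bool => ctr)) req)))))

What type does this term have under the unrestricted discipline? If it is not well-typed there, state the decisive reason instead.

not well-typed under unrestricted — not simply typable
variable uses: env ×1, val ×0, key (bound) ×1, req (bound) ×1, ctr (bound) ×1, acc (bound) ×0
left-to-right use order: key, env, ctr, req
typing: ill-typed: an argument Bool → Str mismatches the expected Int
all disciplines: ordered ✗ | linear ✗ | affine ✗ | relevant ✗ | unrestricted ✗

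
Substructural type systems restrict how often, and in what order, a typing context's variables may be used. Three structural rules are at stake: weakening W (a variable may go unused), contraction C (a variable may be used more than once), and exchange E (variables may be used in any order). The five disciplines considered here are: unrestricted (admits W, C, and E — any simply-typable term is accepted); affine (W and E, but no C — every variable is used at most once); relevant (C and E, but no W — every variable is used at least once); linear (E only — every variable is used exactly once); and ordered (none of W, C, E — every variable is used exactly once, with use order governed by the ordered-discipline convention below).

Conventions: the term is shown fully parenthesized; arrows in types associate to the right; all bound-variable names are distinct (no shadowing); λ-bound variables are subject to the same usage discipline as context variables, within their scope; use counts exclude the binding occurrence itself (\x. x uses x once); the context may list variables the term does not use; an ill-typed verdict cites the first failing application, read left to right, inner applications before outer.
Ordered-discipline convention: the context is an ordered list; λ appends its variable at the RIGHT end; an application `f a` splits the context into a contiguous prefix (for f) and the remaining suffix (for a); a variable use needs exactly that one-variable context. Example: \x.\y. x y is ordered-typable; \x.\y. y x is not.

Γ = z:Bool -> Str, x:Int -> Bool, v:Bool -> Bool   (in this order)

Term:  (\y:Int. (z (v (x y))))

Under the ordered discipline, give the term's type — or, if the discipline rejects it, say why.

not well-typed under ordered — no contiguous prefix/suffix split fits z, v, x, y
use counts: z: 1×; x: 1×; v: 1×; y (bound): 1×
order of uses: z, v, x, y
typing: the term checks, with type Int -> Str
all disciplines: ordered ✗, linear ✓, affine ✓, relevant ✓, unrestricted ✓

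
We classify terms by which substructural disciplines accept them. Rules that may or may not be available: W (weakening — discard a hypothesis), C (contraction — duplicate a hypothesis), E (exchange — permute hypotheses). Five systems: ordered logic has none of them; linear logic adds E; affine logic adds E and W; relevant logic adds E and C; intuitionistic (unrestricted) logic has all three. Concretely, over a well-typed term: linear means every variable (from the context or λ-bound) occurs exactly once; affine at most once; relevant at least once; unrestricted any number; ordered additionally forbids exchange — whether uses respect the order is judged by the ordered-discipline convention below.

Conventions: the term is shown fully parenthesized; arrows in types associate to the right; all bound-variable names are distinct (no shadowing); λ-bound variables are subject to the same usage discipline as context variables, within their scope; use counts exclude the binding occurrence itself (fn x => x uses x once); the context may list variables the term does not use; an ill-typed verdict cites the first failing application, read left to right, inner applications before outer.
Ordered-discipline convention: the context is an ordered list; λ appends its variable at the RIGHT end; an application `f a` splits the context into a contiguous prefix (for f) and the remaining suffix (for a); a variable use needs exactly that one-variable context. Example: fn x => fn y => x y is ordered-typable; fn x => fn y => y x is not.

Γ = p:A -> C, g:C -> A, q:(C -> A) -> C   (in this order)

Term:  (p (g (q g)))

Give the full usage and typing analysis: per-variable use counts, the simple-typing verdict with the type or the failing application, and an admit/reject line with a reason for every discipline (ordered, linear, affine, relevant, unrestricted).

counts: p=1, g=2, q=1
uses in reading order: p, g, q, g
typing: the term checks, with type C
ordered ✗ (needs contraction — g ×2)
linear ✗ (needs contraction — g ×2)
affine ✗ (needs contraction — g ×2)
relevant ✓ (none of p, g, q goes unused)
unrestricted ✓ (type-checks (C) and nothing is barred)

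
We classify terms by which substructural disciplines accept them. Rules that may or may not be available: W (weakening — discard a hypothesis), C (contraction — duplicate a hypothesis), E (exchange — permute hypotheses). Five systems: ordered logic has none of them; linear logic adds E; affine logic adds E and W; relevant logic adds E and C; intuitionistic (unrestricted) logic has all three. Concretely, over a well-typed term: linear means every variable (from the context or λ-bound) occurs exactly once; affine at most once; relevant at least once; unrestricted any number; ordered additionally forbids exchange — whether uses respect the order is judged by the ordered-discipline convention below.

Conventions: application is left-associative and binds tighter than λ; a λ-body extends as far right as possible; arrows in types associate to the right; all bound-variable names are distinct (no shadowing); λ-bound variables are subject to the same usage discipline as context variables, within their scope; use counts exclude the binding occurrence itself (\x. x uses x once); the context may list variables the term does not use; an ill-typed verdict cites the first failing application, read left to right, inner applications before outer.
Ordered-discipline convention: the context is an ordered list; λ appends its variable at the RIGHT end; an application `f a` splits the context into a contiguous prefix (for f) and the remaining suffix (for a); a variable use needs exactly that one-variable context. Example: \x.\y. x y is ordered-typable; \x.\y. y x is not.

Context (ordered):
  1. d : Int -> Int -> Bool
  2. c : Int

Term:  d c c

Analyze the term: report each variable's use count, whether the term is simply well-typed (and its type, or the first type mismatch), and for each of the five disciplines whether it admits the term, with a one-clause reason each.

usage: d=1, c=2
order of uses: d, c, c
typing: well-typed — term : Bool
ordered ✗ (needs contraction — c ×2)
linear ✗ (needs contraction — c ×2)
affine ✗ (needs contraction — c ×2)
relevant ✓ (every one of d, c appears)
unrestricted ✓ (simply typable at Bool; W, C, E all held)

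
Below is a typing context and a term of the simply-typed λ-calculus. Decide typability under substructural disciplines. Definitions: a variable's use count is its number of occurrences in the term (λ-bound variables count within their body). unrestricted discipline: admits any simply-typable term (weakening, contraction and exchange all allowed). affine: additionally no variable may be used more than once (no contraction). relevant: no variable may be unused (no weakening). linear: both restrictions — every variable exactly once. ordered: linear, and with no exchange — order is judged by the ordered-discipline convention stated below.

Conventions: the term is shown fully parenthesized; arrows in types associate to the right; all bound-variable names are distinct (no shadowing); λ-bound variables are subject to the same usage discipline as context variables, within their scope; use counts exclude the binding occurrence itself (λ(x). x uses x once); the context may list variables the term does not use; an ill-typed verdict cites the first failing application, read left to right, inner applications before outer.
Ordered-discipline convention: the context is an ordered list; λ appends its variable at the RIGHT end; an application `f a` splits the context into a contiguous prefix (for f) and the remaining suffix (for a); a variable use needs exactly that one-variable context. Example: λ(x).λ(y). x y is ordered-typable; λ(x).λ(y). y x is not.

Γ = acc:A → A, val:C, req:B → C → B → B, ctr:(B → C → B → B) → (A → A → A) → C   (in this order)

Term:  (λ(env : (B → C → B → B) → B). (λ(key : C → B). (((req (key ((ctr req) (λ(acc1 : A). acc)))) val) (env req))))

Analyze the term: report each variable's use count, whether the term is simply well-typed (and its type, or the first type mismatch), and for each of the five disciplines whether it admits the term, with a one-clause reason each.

use counts: acc: 1; val: 1; req: 3; ctr: 1; env (bound): 1; key (bound): 1; acc1 (bound): 0
order of uses: req, key, ctr, req, acc, val, env, req
typing: well-typed — term : ((B → C → B → B) → B) → (C → B) → B
ordered: ✗, repeated use of req ×3; unused: acc1 — weakening required
linear: ✗, repeated use of req ×3; unused: acc1 — weakening required
affine: ✗, repeated use of req ×3
relevant: ✗, unused: acc1 — weakening required
unrestricted: ✓, well-typed at ((B → C → B → B) → B) → (C → B) → B; no restrictions here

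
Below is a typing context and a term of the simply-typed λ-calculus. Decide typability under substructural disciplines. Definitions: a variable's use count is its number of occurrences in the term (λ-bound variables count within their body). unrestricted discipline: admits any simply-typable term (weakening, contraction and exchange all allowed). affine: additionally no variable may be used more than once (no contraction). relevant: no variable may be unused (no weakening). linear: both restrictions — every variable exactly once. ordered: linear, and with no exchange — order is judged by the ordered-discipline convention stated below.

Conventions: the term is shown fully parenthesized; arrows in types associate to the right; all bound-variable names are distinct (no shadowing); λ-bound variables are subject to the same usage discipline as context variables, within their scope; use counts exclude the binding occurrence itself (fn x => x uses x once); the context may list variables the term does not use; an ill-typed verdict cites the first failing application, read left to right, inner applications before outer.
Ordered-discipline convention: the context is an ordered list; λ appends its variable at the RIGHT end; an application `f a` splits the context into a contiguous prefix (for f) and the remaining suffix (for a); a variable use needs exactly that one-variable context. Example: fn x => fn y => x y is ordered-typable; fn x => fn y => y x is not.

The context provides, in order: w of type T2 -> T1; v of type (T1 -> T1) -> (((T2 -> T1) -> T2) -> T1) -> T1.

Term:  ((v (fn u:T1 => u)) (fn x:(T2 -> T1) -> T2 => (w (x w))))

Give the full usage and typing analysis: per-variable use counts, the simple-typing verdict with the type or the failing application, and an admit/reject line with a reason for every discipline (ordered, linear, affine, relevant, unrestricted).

use counts: w ×2, v ×1, u [bound] ×1, x [bound] ×1
use order (left to right): v, u, w, x, w
typing: well-typed at T1
ordered: ✗ — needs contraction — w ×2
linear: ✗ — needs contraction — w ×2
affine: ✗ — needs contraction — w ×2
relevant: ✓ — w, v, u, x: all used, weakening unneeded
unrestricted: ✓ — type-checks (T1) and nothing is barred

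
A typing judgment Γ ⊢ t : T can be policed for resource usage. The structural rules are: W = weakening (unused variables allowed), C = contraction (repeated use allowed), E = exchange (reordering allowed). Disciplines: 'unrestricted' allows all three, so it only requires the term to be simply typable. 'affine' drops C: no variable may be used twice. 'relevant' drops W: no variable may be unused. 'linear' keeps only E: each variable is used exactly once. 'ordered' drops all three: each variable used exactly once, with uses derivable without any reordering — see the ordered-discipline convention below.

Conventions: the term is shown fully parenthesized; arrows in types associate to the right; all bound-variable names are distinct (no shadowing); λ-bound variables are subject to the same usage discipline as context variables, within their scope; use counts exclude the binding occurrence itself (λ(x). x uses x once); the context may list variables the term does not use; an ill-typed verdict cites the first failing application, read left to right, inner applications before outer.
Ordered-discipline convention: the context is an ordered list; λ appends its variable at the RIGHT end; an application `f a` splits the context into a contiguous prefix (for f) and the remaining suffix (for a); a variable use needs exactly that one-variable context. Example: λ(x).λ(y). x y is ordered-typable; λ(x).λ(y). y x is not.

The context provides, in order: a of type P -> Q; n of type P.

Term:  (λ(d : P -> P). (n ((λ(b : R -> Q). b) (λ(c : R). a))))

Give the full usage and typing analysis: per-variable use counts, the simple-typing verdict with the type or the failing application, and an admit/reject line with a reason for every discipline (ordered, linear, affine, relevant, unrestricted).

counts: a ×1; n ×1; d (λ-bound) ×0; b (λ-bound) ×1; c (λ-bound) ×0
left-to-right use order: n, b, a
typing: ill-typed: an application expects R -> Q but receives R -> P -> Q
ordered: ✗ — the type mismatch rejects it
linear: ✗ — not simply typable
affine: ✗ — fails simple typing
relevant: ✗ — a type mismatch blocks all five
unrestricted: ✗ — the type mismatch rejects it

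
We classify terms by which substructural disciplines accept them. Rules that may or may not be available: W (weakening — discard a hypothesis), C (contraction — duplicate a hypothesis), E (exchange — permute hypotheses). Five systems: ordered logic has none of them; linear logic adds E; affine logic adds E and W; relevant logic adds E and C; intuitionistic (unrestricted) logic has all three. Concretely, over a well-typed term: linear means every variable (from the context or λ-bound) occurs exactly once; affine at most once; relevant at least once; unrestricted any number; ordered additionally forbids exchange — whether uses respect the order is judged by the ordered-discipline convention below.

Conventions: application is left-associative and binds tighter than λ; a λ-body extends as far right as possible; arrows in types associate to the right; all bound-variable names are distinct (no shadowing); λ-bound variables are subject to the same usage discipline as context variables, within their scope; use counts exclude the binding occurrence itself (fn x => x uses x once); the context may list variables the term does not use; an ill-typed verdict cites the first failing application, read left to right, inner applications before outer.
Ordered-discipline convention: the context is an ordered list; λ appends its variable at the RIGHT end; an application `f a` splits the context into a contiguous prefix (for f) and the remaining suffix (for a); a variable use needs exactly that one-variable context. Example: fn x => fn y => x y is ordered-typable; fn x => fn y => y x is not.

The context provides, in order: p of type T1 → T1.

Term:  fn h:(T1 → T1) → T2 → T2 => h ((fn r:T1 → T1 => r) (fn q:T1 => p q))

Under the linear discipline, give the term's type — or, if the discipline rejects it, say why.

term : ((T1 → T1) → T2 → T2) → T2 → T2
usage: p=1, h [bound]=1, r [bound]=1, q [bound]=1
left-to-right use order: h, r, p, q
typing: well-typed at ((T1 → T1) → T2 → T2) → T2 → T2
all disciplines: ordered ✗ · linear ✓ · affine ✓ · relevant ✓ · unrestricted ✓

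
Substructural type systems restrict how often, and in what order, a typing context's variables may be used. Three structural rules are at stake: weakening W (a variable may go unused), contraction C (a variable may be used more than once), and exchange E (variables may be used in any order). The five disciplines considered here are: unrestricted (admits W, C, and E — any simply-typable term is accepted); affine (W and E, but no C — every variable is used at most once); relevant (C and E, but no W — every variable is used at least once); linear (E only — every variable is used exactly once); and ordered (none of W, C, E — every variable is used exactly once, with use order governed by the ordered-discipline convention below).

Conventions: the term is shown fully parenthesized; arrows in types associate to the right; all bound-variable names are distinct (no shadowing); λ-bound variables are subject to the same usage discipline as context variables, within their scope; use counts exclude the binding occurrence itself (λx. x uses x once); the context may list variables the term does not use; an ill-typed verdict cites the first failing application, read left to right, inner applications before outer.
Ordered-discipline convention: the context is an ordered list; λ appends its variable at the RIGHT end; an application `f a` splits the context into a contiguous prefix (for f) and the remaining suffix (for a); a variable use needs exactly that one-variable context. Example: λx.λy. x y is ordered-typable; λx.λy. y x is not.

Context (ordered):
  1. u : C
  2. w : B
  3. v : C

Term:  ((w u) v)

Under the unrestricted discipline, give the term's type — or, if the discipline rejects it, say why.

not well-typed under unrestricted — not simply typable
use counts: u ×1, w ×1, v ×1
uses in reading order: w, u, v
typing: ill-typed: non-arrow in function slot: B
all disciplines: ordered ✗ · linear ✗ · affine ✗ · relevant ✗ · unrestricted ✗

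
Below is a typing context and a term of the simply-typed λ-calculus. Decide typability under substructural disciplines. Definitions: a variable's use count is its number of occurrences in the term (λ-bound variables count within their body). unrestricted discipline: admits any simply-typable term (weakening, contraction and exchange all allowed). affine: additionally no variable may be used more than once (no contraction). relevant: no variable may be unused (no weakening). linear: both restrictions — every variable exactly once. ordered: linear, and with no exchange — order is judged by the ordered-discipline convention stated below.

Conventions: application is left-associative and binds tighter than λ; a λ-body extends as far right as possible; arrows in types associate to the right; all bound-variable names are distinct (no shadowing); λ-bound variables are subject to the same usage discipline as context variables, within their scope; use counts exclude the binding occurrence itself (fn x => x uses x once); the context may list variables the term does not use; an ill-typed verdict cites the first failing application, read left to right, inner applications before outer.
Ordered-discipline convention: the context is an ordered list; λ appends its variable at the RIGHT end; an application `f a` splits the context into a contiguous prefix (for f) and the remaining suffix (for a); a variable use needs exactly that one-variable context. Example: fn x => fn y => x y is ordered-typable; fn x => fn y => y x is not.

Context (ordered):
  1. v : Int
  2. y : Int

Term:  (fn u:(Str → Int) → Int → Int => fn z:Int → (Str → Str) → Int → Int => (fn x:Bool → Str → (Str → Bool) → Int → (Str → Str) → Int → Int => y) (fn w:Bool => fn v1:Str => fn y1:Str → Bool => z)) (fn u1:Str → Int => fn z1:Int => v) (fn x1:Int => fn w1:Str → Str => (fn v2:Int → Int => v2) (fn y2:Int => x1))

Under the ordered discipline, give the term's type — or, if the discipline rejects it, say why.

not well-typed under ordered — unused: u, x, w, v1, y1, u1, z1, w1, y2 — weakening required
usage: v: 1, y: 1, u [bound]: 0, z [bound]: 1, x [bound]: 0, w [bound]: 0, v1 [bound]: 0, y1 [bound]: 0, u1 [bound]: 0, z1 [bound]: 0, x1 [bound]: 1, w1 [bound]: 0, v2 [bound]: 1, y2 [bound]: 0
uses in reading order: y, z, v, v2, x1
typing: ✓ — Int
per-discipline verdicts: ordered ✗; linear ✗; affine ✓; relevant ✗; unrestricted ✓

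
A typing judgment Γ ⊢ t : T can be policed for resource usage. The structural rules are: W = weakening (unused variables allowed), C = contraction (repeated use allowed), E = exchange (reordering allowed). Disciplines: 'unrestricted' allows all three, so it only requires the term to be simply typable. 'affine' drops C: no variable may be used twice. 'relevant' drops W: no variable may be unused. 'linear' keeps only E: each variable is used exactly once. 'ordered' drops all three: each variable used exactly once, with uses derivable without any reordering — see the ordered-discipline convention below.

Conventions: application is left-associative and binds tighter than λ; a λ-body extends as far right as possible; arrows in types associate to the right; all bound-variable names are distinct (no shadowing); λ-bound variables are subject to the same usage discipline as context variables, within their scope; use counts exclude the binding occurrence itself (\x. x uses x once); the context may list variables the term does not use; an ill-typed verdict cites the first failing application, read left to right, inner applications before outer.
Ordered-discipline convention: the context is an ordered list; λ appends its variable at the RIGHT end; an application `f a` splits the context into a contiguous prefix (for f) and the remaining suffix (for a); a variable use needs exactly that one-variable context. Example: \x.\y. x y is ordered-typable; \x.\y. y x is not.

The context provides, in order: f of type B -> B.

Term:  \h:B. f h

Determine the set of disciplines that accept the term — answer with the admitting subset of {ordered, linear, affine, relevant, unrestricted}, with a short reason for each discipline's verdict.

admitted in: ordered, linear, affine, relevant, unrestricted
usage: f: 1×; h [bound]: 1×
use order (left to right): f, h
typing: the term checks, with type B -> B
ordered: ✓, f, h once each; derivable with no W/C/E
linear: ✓, f, h: one use apiece
affine: ✓, no duplicate uses among f, h
relevant: ✓, f, h: all used, weakening unneeded
unrestricted: ✓, well-typed at B -> B; no restrictions here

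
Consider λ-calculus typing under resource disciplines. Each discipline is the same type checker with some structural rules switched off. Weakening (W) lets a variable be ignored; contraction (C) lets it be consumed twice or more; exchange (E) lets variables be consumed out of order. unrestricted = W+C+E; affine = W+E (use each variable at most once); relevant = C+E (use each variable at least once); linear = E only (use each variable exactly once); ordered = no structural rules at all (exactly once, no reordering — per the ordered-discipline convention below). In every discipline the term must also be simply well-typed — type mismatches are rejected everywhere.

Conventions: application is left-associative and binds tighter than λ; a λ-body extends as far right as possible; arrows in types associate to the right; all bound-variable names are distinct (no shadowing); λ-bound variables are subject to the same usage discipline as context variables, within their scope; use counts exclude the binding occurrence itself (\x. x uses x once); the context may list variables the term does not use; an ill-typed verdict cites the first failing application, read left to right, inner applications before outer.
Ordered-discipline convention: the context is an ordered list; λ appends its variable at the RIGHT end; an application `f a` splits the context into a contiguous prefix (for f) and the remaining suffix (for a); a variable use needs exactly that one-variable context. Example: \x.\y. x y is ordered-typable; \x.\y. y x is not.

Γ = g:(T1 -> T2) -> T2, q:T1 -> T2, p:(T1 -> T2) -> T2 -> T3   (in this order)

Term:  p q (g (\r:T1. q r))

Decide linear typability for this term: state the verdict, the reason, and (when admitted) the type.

no — uses contraction: q ×2
use counts: g ×1; q ×2; p ×1; r (bound) ×1
left-to-right use order: p, q, g, q, r
typing: well-typed at T3
summary: ordered ✗, linear ✗, affine ✗, relevant ✓, unrestricted ✓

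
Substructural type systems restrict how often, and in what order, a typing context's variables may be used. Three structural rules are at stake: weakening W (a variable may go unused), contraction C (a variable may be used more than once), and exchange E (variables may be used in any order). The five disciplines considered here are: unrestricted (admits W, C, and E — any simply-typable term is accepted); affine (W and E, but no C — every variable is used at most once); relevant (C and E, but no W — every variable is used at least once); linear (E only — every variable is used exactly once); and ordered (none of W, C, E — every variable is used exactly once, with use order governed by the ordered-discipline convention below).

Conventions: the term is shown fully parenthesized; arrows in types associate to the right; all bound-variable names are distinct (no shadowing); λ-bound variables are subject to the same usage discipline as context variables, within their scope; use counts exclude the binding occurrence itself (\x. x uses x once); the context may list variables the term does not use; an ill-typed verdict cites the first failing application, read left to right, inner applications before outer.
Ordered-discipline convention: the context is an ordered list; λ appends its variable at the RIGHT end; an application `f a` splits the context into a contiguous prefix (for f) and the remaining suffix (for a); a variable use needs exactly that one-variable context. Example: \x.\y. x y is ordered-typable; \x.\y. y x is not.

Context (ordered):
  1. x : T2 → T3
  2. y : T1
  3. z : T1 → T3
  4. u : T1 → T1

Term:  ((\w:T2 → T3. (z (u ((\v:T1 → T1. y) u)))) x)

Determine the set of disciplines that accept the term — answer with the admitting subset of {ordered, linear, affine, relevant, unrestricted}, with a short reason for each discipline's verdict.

admitting disciplines: unrestricted
variable uses: x: 1×, y: 1×, z: 1×, u: 2×, w (λ-bound): 0×, v (λ-bound): 0×
left-to-right use order: z, u, y, u, x
typing: well-typed at T3
ordered ✗ (u ×2 used more than once (contraction); w, v left unused)
linear ✗ (u ×2 used more than once (contraction); w, v left unused)
affine ✗ (u ×2 used more than once (contraction))
relevant ✗ (w, v left unused)
unrestricted ✓ (type-checks (T3) and nothing is barred)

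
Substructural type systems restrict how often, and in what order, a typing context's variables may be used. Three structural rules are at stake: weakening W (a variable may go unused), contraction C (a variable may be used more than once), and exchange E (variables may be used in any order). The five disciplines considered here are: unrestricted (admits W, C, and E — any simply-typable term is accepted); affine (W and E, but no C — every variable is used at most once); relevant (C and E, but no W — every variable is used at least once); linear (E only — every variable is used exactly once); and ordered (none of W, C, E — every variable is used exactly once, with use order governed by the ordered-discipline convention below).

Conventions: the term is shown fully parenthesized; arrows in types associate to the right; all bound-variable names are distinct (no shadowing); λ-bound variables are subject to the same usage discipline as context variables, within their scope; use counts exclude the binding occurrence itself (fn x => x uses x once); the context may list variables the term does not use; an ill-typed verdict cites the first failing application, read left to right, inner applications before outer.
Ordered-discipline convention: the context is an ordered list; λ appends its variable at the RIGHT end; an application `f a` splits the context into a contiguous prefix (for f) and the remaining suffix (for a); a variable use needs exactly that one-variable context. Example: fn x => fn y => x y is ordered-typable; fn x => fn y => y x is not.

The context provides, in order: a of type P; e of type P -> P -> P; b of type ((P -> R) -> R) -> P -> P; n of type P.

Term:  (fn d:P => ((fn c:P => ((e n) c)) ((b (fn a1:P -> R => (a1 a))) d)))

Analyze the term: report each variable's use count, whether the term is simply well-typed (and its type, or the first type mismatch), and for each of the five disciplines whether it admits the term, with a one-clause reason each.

variable uses: a: 1, e: 1, b: 1, n: 1, d (bound): 1, c (bound): 1, a1 (bound): 1
uses in reading order: e, n, c, b, a1, a, d
typing: the term checks, with type P -> P
ordered: ✗ — needs exchange: uses follow e, n, c, b, a1, a, d
linear: ✓ — single use per variable (a, e, b, n, d, c, a1)
affine: ✓ — at most one use each (a, e, b, n, d, c, a1)
relevant: ✓ — a, e, b, n, d, c, a1: all used, weakening unneeded
unrestricted: ✓ — type-checks (P -> P) and nothing is barred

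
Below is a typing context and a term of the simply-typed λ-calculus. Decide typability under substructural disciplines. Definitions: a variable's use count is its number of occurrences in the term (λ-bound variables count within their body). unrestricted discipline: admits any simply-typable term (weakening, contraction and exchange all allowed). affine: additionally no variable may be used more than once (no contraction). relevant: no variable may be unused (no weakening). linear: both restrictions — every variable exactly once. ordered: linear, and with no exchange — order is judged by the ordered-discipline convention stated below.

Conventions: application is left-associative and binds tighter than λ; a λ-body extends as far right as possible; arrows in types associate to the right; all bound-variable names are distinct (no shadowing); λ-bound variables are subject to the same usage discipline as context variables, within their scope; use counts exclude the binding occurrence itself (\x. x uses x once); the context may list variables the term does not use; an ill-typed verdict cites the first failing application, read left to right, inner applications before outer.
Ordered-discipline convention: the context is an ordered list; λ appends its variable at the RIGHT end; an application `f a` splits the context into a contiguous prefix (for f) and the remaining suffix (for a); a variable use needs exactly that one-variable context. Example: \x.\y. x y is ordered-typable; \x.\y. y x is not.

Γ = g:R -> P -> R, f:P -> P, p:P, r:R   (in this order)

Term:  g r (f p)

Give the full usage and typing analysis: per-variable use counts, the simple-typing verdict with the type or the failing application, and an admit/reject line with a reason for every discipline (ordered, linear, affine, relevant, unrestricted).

counts: g: 1×, f: 1×, p: 1×, r: 1×
uses in reading order: g, r, f, p
typing: the term checks, with type R
ordered: ✗ — no ordered split (uses run g, r, f, p)
linear: ✓ — single use per variable (g, f, p, r)
affine: ✓ — at most one use each (g, f, p, r)
relevant: ✓ — none of g, f, p, r goes unused
unrestricted: ✓ — type-checks (R) and nothing is barred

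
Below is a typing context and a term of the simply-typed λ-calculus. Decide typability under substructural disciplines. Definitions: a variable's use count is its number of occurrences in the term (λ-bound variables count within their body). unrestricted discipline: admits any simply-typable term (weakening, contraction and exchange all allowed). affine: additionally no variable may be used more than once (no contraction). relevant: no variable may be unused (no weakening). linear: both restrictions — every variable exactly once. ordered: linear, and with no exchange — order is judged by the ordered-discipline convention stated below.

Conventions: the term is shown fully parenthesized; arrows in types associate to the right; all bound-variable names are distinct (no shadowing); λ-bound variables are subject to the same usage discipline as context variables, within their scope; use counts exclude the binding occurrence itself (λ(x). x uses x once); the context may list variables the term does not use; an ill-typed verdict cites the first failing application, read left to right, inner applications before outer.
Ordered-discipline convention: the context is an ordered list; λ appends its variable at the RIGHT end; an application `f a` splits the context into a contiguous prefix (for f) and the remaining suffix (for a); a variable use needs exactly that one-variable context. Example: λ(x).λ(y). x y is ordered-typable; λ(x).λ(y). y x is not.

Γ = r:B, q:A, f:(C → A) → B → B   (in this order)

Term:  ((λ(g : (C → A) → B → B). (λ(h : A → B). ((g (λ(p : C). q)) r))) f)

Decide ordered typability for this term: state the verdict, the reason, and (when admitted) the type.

no — needs weakening: h, p unused
counts: r=1; q=1; f=1; g (λ-bound)=1; h (λ-bound)=0; p (λ-bound)=0
uses in reading order: g, q, r, f
typing: well-typed — term : (A → B) → B
across the five disciplines: ordered ✗; linear ✗; affine ✓; relevant ✗; unrestricted ✓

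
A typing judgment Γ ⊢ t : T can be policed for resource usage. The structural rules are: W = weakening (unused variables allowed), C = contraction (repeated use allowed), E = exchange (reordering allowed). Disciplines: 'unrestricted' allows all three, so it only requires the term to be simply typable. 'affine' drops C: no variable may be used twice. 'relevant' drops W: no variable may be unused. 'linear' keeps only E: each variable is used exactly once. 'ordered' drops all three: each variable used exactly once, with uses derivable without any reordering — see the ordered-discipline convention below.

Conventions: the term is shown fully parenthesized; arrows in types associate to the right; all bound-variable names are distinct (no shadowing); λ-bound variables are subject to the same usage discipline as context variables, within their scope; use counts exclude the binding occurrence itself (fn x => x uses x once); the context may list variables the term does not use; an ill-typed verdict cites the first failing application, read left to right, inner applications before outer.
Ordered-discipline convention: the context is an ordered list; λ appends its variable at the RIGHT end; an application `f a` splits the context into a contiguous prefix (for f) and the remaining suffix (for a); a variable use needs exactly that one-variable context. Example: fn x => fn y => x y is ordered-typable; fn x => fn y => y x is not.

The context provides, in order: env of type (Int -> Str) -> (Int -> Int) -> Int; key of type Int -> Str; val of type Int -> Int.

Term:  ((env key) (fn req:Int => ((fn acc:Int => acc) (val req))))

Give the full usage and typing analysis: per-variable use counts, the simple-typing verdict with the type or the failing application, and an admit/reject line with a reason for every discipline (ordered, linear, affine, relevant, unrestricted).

counts: env ×1, key ×1, val ×1, req [bound] ×1, acc [bound] ×1
left-to-right use order: env, key, acc, val, req
typing: well-typed at Int
ordered: ✓, one use each (env, key, val, req, acc); ordered split holds
linear: ✓, env, key, val, req, acc: one use apiece
affine: ✓, no duplicate uses among env, key, val, req, acc
relevant: ✓, every one of env, key, val, req, acc appears
unrestricted: ✓, well-typed at Int; no restrictions here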